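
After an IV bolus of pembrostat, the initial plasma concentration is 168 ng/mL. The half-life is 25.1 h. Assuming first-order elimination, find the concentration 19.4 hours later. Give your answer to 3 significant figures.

k = ln 2 / 25.1 = 0.02762 h⁻¹
C(t) = C₀ e^(−kt) = 168 × e^(−0.02762 × 19.4) = 168 × e^(−0.5357) = 168 × 0.5852 ≈ 98.3 ng/mL

98.3 ng/mL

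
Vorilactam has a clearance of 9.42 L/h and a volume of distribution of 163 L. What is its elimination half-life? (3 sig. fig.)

12.0 hours

k = CL / V = 9.42 / 163 = 0.05779 h⁻¹
t½ = ln 2 / k = ln 2 / 0.05779 ≈ 12.0 hours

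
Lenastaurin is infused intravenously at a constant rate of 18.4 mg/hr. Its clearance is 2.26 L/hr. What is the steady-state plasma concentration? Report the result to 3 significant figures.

Css = infusion rate / CL = 18.4 / 2.26 ≈ 8.14 mg/L

8.14 mg/L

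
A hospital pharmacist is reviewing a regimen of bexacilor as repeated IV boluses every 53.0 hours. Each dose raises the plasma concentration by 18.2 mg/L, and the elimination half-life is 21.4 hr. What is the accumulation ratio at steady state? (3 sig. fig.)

k = ln 2 / 21.4 = 0.03239 hr⁻¹
Fraction remaining after one interval: e^(−kτ) = e^(−0.03239 × 53.0) = 0.1797
R = 1 / (1 − 0.1797) = 1 / 0.8203 ≈ 1.22

1.22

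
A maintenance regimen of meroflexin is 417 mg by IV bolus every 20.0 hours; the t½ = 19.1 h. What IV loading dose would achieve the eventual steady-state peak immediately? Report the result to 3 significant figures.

808 mg

k = ln 2 / 19.1 = 0.03629 h⁻¹
Accumulation ratio R = 1 / (1 − e^(−kτ)) = 1 / (1 − e^(−0.03629×20.0)) = 1 / (1 − 0.4839) = 1.938
Loading dose = maintenance dose × R = 417 × 1.938 ≈ 808 mg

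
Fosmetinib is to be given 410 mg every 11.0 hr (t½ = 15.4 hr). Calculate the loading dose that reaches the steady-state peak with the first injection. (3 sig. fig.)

k = ln 2 / 15.4 = 0.04501 hr⁻¹
Accumulation ratio R = 1 / (1 − e^(−kτ)) = 1 / (1 − e^(−0.04501×11.0)) = 1 / (1 − 0.6095) = 2.561
Loading dose = maintenance dose × R = 410 × 2.561 ≈ 1050 mg

1050 mg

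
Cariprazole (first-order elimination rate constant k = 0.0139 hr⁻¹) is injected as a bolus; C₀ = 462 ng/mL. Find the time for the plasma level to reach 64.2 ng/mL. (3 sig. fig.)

C(t) = C₀ e^(−kt)  ⇒  t = ln(C₀/C) / k
t = ln(462/64.2) / 0.01390 = 1.974 / 0.01390 ≈ 142 hours

142 hours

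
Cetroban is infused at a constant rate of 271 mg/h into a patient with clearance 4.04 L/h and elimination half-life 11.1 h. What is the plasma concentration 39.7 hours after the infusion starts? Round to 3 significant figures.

61.5 mg/L

Css = rate / CL = 271 / 4.04 = 67.08 mg/L
k = ln 2 / 11.1 = 0.06245 h⁻¹
C(t) = Css (1 − e^(−kt)) = 67.08 × (1 − e^(−2.479)) = 67.08 × 0.9162 ≈ 61.5 mg/L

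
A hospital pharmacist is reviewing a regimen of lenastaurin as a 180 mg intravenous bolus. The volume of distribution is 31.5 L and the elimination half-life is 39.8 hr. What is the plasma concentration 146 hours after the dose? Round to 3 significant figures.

C₀ = dose / V = 180 / 31.5 = 5.714 µg/mL
k = ln 2 / 39.8 = 0.01742 hr⁻¹
C(t) = C₀ e^(−kt) = 5.714 × e^(−0.01742 × 146) = 5.714 × e^(−2.543) = 5.714 × 0.07865 ≈ 0.449 µg/mL

0.449 µg/mL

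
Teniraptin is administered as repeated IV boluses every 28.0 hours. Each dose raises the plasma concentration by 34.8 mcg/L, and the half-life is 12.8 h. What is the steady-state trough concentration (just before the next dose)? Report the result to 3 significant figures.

k = ln 2 / 12.8 = 0.05415 h⁻¹
Fraction remaining after one interval: e^(−kτ) = e^(−0.05415 × 28.0) = 0.2195
R = 1 / (1 − 0.2195) = 1.281
Css,max = 34.8 × 1.281 = 44.59 mcg/L
Css,min = Css,max × e^(−kτ) = 44.59 × 0.2195 ≈ 9.79 mcg/L

9.79 mcg/L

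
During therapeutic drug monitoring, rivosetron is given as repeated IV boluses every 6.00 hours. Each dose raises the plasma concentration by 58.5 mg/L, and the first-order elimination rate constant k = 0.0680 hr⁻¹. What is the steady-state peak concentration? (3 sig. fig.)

Fraction remaining after one interval: e^(−kτ) = e^(−0.06800 × 6.00) = 0.6650
R = 1 / (1 − 0.6650) = 2.985
Css,max = 58.5 × 2.985 ≈ 175 mg/L

175 mg/L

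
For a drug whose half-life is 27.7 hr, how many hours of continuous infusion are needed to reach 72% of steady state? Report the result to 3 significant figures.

k = ln 2 / 27.7 = 0.02502 hr⁻¹
f = 1 − e^(−kt)  ⇒  t = −ln(1 − f) / k
t = −ln(1 − 0.72) / 0.02502 = 1.273 / 0.02502 ≈ 50.9 hours

50.9 hours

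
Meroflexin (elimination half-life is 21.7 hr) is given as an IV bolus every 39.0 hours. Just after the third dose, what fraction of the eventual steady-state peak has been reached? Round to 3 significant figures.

0.976

k = ln 2 / 21.7 = 0.03194 hr⁻¹
f_n = 1 − e^(−nkτ) = 1 − e^(−3 × 0.03194 × 39.0) = 1 − e^(−3.737) = 1 − 0.02382 ≈ 0.976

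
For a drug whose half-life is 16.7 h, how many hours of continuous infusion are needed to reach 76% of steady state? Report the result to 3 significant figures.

34.4 hours

k = ln 2 / 16.7 = 0.04151 h⁻¹
f = 1 − e^(−kt)  ⇒  t = −ln(1 − f) / k
t = −ln(1 − 0.76) / 0.04151 = 1.427 / 0.04151 ≈ 34.4 hours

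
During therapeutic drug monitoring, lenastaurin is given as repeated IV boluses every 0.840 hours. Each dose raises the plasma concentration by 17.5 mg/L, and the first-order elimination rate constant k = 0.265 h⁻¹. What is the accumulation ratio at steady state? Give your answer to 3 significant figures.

Fraction remaining after one interval: e^(−kτ) = e^(−0.2650 × 0.840) = 0.8004
R = 1 / (1 − 0.8004) = 1 / 0.1996 ≈ 5.01

5.01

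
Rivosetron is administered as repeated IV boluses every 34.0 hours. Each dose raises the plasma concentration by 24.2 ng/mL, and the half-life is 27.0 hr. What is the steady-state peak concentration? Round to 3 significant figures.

k = ln 2 / 27.0 = 0.02567 hr⁻¹
Fraction remaining after one interval: e^(−kτ) = e^(−0.02567 × 34.0) = 0.4178
R = 1 / (1 − 0.4178) = 1.718
Css,max = 24.2 × 1.718 ≈ 41.6 ng/mL

41.6 ng/mL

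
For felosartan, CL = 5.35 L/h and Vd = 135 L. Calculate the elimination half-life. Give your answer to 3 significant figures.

17.5 hours

k = CL / V = 5.35 / 135 = 0.03963 h⁻¹
t½ = ln 2 / k = ln 2 / 0.03963 ≈ 17.5 hours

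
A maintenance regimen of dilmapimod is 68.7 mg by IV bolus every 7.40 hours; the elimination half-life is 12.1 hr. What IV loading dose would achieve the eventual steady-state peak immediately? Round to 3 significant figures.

199 mg

k = ln 2 / 12.1 = 0.05728 hr⁻¹
Accumulation ratio R = 1 / (1 − e^(−kτ)) = 1 / (1 − e^(−0.05728×7.40)) = 1 / (1 − 0.6545) = 2.894
Loading dose = maintenance dose × R = 68.7 × 2.894 ≈ 199 mg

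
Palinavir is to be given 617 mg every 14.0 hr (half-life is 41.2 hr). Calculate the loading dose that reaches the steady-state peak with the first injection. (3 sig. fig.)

2940 mg

k = ln 2 / 41.2 = 0.01682 hr⁻¹
Accumulation ratio R = 1 / (1 − e^(−kτ)) = 1 / (1 − e^(−0.01682×14.0)) = 1 / (1 − 0.7901) = 4.765
Loading dose = maintenance dose × R = 617 × 4.765 ≈ 2940 mg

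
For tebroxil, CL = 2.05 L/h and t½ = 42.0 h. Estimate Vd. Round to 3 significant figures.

k = ln 2 / t½ = ln 2 / 42.0 = 0.01650 h⁻¹
V = CL / k = 2.05 / 0.01650 ≈ 124 L

124 L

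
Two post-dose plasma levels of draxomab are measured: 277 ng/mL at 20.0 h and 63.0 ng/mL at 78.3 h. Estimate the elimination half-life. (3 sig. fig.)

k = ln(C₁/C₂) / (t₂ − t₁) = ln(277/63.0) / (78.3 − 20.0)
  = 1.481 / 58.30 = 0.02540 h⁻¹
t½ = ln 2 / k = ln 2 / 0.02540 ≈ 27.3 hours

27.3 hours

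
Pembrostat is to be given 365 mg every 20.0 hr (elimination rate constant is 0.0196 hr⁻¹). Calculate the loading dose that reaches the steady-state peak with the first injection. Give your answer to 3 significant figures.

1130 mg

Accumulation ratio R = 1 / (1 − e^(−kτ)) = 1 / (1 − e^(−0.01960×20.0)) = 1 / (1 − 0.6757) = 3.084
Loading dose = maintenance dose × R = 365 × 3.084 ≈ 1130 mg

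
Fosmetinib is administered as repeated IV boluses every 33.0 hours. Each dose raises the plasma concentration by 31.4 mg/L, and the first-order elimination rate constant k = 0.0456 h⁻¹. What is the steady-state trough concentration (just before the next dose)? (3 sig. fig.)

8.96 mg/L

Fraction remaining after one interval: e^(−kτ) = e^(−0.04560 × 33.0) = 0.2221
R = 1 / (1 − 0.2221) = 1.285
Css,max = 31.4 × 1.285 = 40.36 mg/L
Css,min = Css,max × e^(−kτ) = 40.36 × 0.2221 ≈ 8.96 mg/L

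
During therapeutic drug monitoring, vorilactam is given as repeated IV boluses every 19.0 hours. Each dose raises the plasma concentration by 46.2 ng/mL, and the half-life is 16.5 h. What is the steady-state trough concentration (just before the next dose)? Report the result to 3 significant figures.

37.8 ng/mL

k = ln 2 / 16.5 = 0.04201 h⁻¹
Fraction remaining after one interval: e^(−kτ) = e^(−0.04201 × 19.0) = 0.4502
R = 1 / (1 − 0.4502) = 1.819
Css,max = 46.2 × 1.819 = 84.02 ng/mL
Css,min = Css,max × e^(−kτ) = 84.02 × 0.4502 ≈ 37.8 ng/mL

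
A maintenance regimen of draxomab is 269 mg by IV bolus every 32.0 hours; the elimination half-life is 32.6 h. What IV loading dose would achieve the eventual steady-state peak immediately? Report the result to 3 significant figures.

k = ln 2 / 32.6 = 0.02126 h⁻¹
Accumulation ratio R = 1 / (1 − e^(−kτ)) = 1 / (1 − e^(−0.02126×32.0)) = 1 / (1 − 0.5064) = 2.026
Loading dose = maintenance dose × R = 269 × 2.026 ≈ 545 mg

545 mg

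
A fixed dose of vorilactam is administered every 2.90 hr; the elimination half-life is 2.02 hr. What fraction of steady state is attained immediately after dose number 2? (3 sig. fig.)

0.863

k = ln 2 / 2.02 = 0.3431 hr⁻¹
f_n = 1 − e^(−nkτ) = 1 − e^(−2 × 0.3431 × 2.90) = 1 − e^(−1.990) = 1 − 0.1367 ≈ 0.863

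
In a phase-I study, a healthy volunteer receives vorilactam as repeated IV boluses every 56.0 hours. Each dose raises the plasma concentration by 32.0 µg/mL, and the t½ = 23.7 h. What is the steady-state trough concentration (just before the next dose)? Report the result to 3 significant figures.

7.72 µg/mL

k = ln 2 / 23.7 = 0.02925 h⁻¹
Fraction remaining after one interval: e^(−kτ) = e^(−0.02925 × 56.0) = 0.1944
R = 1 / (1 − 0.1944) = 1.241
Css,max = 32.0 × 1.241 = 39.72 µg/mL
Css,min = Css,max × e^(−kτ) = 39.72 × 0.1944 ≈ 7.72 µg/mL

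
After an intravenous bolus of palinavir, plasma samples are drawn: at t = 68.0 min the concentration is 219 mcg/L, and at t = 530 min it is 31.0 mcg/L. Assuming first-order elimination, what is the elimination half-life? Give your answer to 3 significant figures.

k = ln(C₁/C₂) / (t₂ − t₁) = ln(219/31.0) / (530 − 68.0)
  = 1.955 / 462.0 = 0.004232 min⁻¹
t½ = ln 2 / k = ln 2 / 0.004232 ≈ 164 minutes

164 minutes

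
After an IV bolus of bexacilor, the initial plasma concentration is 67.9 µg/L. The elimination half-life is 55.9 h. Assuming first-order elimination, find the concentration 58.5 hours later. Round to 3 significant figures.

32.9 µg/L

k = ln 2 / 55.9 = 0.01240 h⁻¹
58.5 h is 1.047 half-lives, so C = 67.9 × (1/2)^1.047 = 67.9 × 0.4841 ≈ 32.9 µg/L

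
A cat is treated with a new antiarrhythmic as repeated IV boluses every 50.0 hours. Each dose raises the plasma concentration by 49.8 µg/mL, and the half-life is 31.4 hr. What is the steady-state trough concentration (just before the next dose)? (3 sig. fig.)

k = ln 2 / 31.4 = 0.02207 hr⁻¹
Fraction remaining after one interval: e^(−kτ) = e^(−0.02207 × 50.0) = 0.3316
R = 1 / (1 − 0.3316) = 1.496
Css,max = 49.8 × 1.496 = 74.51 µg/mL
Css,min = Css,max × e^(−kτ) = 74.51 × 0.3316 ≈ 24.7 µg/mL

24.7 µg/mL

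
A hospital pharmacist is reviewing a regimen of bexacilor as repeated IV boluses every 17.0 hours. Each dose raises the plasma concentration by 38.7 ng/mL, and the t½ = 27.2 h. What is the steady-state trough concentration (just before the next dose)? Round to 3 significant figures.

71.4 ng/mL

k = ln 2 / 27.2 = 0.02548 h⁻¹
Fraction remaining after one interval: e^(−kτ) = e^(−0.02548 × 17.0) = 0.6484
R = 1 / (1 − 0.6484) = 2.844
Css,max = 38.7 × 2.844 = 110.1 ng/mL
Css,min = Css,max × e^(−kτ) = 110.1 × 0.6484 ≈ 71.4 ng/mL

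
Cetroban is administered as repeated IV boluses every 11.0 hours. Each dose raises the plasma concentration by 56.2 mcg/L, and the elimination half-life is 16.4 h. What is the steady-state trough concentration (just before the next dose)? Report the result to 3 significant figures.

95.0 mcg/L

k = ln 2 / 16.4 = 0.04227 h⁻¹
Fraction remaining after one interval: e^(−kτ) = e^(−0.04227 × 11.0) = 0.6282
R = 1 / (1 − 0.6282) = 2.690
Css,max = 56.2 × 2.690 = 151.2 mcg/L
Css,min = Css,max × e^(−kτ) = 151.2 × 0.6282 ≈ 95.0 mcg/L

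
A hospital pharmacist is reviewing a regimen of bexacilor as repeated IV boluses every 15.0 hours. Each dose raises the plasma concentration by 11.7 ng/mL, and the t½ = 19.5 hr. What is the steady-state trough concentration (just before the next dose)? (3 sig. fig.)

16.6 ng/mL

k = ln 2 / 19.5 = 0.03555 hr⁻¹
Fraction remaining after one interval: e^(−kτ) = e^(−0.03555 × 15.0) = 0.5867
R = 1 / (1 − 0.5867) = 2.420
Css,max = 11.7 × 2.420 = 28.31 ng/mL
Css,min = Css,max × e^(−kτ) = 28.31 × 0.5867 ≈ 16.6 ng/mL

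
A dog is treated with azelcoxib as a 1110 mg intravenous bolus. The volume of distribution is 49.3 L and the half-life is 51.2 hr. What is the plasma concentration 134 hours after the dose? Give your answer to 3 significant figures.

C₀ = dose / V = 1110 / 49.3 = 22.52 µg/mL
k = ln 2 / 51.2 = 0.01354 hr⁻¹
C(t) = C₀ e^(−kt) = 22.52 × e^(−0.01354 × 134) = 22.52 × e^(−1.814) = 22.52 × 0.1630 ≈ 3.67 µg/mL

3.67 µg/mL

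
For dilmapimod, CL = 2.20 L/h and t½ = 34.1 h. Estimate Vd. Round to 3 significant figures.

k = ln 2 / t½ = ln 2 / 34.1 = 0.02033 h⁻¹
V = CL / k = 2.20 / 0.02033 ≈ 108 L

108 L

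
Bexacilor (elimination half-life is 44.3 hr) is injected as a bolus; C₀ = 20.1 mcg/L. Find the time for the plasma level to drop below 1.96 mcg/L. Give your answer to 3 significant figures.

149 hours

k = ln 2 / 44.3 = 0.01565 hr⁻¹
C(t) = C₀ e^(−kt)  ⇒  t = ln(C₀/C) / k
t = ln(20.1/1.96) / 0.01565 = 2.328 / 0.01565 ≈ 149 hours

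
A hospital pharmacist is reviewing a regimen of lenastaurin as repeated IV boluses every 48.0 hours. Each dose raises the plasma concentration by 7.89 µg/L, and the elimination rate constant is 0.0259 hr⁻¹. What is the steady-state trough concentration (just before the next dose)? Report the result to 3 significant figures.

3.20 µg/L

Fraction remaining after one interval: e^(−kτ) = e^(−0.02590 × 48.0) = 0.2885
R = 1 / (1 − 0.2885) = 1.405
Css,max = 7.89 × 1.405 = 11.09 µg/L
Css,min = Css,max × e^(−kτ) = 11.09 × 0.2885 ≈ 3.20 µg/L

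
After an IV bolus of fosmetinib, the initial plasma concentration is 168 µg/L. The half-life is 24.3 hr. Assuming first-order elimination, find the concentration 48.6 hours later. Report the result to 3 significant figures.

42.0 µg/L

k = ln 2 / 24.3 = 0.02852 hr⁻¹
48.6 hr is 2.000 half-lives, so C = 168 × (1/2)^2.000 = 168 × 0.2500 ≈ 42.0 µg/L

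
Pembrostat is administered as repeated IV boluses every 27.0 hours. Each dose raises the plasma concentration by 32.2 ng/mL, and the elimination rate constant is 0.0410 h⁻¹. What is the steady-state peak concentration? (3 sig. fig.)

48.1 ng/mL

Fraction remaining after one interval: e^(−kτ) = e^(−0.04100 × 27.0) = 0.3305
R = 1 / (1 − 0.3305) = 1.494
Css,max = 32.2 × 1.494 ≈ 48.1 ng/mL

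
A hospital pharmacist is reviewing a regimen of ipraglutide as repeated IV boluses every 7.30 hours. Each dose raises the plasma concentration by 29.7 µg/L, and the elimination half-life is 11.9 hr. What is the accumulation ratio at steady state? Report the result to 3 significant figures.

k = ln 2 / 11.9 = 0.05825 hr⁻¹
Fraction remaining after one interval: e^(−kτ) = e^(−0.05825 × 7.30) = 0.6536
R = 1 / (1 − 0.6536) = 1 / 0.3464 ≈ 2.89

2.89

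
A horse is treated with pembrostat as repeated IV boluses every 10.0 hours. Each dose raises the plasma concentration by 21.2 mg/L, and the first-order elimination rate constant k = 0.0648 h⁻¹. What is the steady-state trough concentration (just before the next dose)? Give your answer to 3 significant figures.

23.3 mg/L

Fraction remaining after one interval: e^(−kτ) = e^(−0.06480 × 10.0) = 0.5231
R = 1 / (1 − 0.5231) = 2.097
Css,max = 21.2 × 2.097 = 44.45 mg/L
Css,min = Css,max × e^(−kτ) = 44.45 × 0.5231 ≈ 23.3 mg/L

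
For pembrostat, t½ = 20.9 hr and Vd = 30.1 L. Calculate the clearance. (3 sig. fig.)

k = ln 2 / t½ = ln 2 / 20.9 = 0.03316 hr⁻¹
CL = k · V = 0.03316 × 30.1 ≈ 0.998 L/hr

0.998 L/hr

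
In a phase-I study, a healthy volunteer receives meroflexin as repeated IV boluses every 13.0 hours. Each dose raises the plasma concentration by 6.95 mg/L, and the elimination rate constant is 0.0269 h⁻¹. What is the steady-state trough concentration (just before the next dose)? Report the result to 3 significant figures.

16.6 mg/L

Fraction remaining after one interval: e^(−kτ) = e^(−0.02690 × 13.0) = 0.7049
R = 1 / (1 − 0.7049) = 3.389
Css,max = 6.95 × 3.389 = 23.55 mg/L
Css,min = Css,max × e^(−kτ) = 23.55 × 0.7049 ≈ 16.6 mg/L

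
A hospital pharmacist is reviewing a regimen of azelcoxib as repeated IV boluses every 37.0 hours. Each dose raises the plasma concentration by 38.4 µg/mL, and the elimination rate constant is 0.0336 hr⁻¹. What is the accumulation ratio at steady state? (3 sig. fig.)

Fraction remaining after one interval: e^(−kτ) = e^(−0.03360 × 37.0) = 0.2885
R = 1 / (1 − 0.2885) = 1 / 0.7115 ≈ 1.41

1.41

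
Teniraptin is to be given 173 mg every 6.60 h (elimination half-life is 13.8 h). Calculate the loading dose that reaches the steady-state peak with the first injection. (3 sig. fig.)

k = ln 2 / 13.8 = 0.05023 h⁻¹
Accumulation ratio R = 1 / (1 − e^(−kτ)) = 1 / (1 − e^(−0.05023×6.60)) = 1 / (1 − 0.7178) = 3.544
Loading dose = maintenance dose × R = 173 × 3.544 ≈ 613 mg

613 mg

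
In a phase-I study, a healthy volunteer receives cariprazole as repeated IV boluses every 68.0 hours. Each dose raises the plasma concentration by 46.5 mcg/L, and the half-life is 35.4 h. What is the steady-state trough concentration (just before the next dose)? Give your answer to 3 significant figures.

16.7 mcg/L

k = ln 2 / 35.4 = 0.01958 h⁻¹
Fraction remaining after one interval: e^(−kτ) = e^(−0.01958 × 68.0) = 0.2641
R = 1 / (1 − 0.2641) = 1.359
Css,max = 46.5 × 1.359 = 63.19 mcg/L
Css,min = Css,max × e^(−kτ) = 63.19 × 0.2641 ≈ 16.7 mcg/L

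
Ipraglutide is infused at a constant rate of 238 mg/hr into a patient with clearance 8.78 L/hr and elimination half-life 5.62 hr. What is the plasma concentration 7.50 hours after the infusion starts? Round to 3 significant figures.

16.4 µg/mL

Css = rate / CL = 238 / 8.78 = 27.11 µg/mL
k = ln 2 / 5.62 = 0.1233 hr⁻¹
C(t) = Css (1 − e^(−kt)) = 27.11 × (1 − e^(−0.9250)) = 27.11 × 0.6035 ≈ 16.4 µg/mL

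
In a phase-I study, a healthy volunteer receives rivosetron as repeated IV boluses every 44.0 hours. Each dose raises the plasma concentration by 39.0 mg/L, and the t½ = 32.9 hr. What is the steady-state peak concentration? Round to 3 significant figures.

k = ln 2 / 32.9 = 0.02107 hr⁻¹
Fraction remaining after one interval: e^(−kτ) = e^(−0.02107 × 44.0) = 0.3957
R = 1 / (1 − 0.3957) = 1.655
Css,max = 39.0 × 1.655 ≈ 64.5 mg/L

64.5 mg/L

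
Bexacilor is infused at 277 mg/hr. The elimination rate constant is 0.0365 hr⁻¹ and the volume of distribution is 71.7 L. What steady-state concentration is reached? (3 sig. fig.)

106 µg/mL

CL = k · V = 0.0365 × 71.7 = 2.617 L/hr
Css = rate / CL = 277 / 2.617 ≈ 106 µg/mL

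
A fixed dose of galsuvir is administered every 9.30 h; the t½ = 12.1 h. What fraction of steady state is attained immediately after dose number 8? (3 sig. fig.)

0.986

k = ln 2 / 12.1 = 0.05728 h⁻¹
f_n = 1 − e^(−nkτ) = 1 − e^(−8 × 0.05728 × 9.30) = 1 − e^(−4.262) = 1 − 0.01409 ≈ 0.986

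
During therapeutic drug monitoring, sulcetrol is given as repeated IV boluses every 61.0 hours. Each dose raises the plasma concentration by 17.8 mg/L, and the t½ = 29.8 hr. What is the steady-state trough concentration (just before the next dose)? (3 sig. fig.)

5.68 mg/L

k = ln 2 / 29.8 = 0.02326 hr⁻¹
Fraction remaining after one interval: e^(−kτ) = e^(−0.02326 × 61.0) = 0.2420
R = 1 / (1 − 0.2420) = 1.319
Css,max = 17.8 × 1.319 = 23.48 mg/L
Css,min = Css,max × e^(−kτ) = 23.48 × 0.2420 ≈ 5.68 mg/L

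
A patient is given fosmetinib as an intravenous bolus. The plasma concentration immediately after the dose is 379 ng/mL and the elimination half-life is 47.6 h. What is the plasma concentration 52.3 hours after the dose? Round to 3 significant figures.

177 ng/mL

k = ln 2 / 47.6 = 0.01456 h⁻¹
C(t) = C₀ e^(−kt) = 379 × e^(−0.01456 × 52.3) = 379 × e^(−0.7616) = 379 × 0.4669 ≈ 177 ng/mL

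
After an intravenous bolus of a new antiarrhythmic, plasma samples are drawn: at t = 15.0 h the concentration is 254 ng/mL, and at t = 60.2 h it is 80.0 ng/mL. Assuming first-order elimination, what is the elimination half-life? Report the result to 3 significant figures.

k = ln(C₁/C₂) / (t₂ − t₁) = ln(254/80.0) / (60.2 − 15.0)
  = 1.155 / 45.20 = 0.02556 h⁻¹
t½ = ln 2 / k = ln 2 / 0.02556 ≈ 27.1 hours

27.1 hours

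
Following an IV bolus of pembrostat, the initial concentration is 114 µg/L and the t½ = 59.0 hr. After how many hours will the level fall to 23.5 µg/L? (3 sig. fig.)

k = ln 2 / 59.0 = 0.01175 hr⁻¹
C(t) = C₀ e^(−kt)  ⇒  t = ln(C₀/C) / k
t = ln(114/23.5) / 0.01175 = 1.579 / 0.01175 ≈ 134 hours

134 hours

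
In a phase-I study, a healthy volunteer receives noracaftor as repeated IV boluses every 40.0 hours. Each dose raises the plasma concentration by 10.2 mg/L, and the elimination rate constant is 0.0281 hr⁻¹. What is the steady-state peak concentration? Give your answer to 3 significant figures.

Fraction remaining after one interval: e^(−kτ) = e^(−0.02810 × 40.0) = 0.3250
R = 1 / (1 − 0.3250) = 1.481
Css,max = 10.2 × 1.481 ≈ 15.1 mg/L

15.1 mg/L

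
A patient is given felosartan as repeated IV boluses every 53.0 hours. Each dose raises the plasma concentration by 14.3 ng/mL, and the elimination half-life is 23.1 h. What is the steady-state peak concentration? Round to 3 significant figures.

18.0 ng/mL

k = ln 2 / 23.1 = 0.03001 h⁻¹
Fraction remaining after one interval: e^(−kτ) = e^(−0.03001 × 53.0) = 0.2039
R = 1 / (1 − 0.2039) = 1.256
Css,max = 14.3 × 1.256 ≈ 18.0 ng/mL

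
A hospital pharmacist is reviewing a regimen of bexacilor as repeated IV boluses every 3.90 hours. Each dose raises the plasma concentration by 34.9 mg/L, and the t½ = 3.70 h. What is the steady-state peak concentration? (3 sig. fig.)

k = ln 2 / 3.70 = 0.1873 h⁻¹
Fraction remaining after one interval: e^(−kτ) = e^(−0.1873 × 3.90) = 0.4816
R = 1 / (1 − 0.4816) = 1.929
Css,max = 34.9 × 1.929 ≈ 67.3 mg/L

67.3 mg/L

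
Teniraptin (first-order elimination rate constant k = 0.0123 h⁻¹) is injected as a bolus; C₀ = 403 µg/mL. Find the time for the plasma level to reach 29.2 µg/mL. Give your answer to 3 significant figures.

213 hours

C(t) = C₀ e^(−kt)  ⇒  t = ln(C₀/C) / k
t = ln(403/29.2) / 0.01230 = 2.625 / 0.01230 ≈ 213 hours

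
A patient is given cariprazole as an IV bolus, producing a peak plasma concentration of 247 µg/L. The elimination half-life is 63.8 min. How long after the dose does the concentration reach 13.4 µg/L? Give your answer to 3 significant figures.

268 minutes

k = ln 2 / 63.8 = 0.01086 min⁻¹
C(t) = C₀ e^(−kt)  ⇒  t = ln(C₀/C) / k
t = ln(247/13.4) / 0.01086 = 2.914 / 0.01086 ≈ 268 minutes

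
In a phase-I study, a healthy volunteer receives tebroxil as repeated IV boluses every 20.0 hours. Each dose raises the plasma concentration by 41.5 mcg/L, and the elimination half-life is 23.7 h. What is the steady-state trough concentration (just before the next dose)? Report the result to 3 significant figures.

52.2 mcg/L

k = ln 2 / 23.7 = 0.02925 h⁻¹
Fraction remaining after one interval: e^(−kτ) = e^(−0.02925 × 20.0) = 0.5571
R = 1 / (1 − 0.5571) = 2.258
Css,max = 41.5 × 2.258 = 93.71 mcg/L
Css,min = Css,max × e^(−kτ) = 93.71 × 0.5571 ≈ 52.2 mcg/L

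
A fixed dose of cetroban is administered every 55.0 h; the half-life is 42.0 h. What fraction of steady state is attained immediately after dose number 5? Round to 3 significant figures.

0.989

k = ln 2 / 42.0 = 0.01650 h⁻¹
f_n = 1 − e^(−nkτ) = 1 − e^(−5 × 0.01650 × 55.0) = 1 − e^(−4.538) = 1 − 0.01069 ≈ 0.989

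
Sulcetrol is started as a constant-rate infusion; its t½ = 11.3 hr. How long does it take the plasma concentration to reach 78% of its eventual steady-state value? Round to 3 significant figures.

k = ln 2 / 11.3 = 0.06134 hr⁻¹
f = 1 − e^(−kt)  ⇒  t = −ln(1 − f) / k
t = −ln(1 − 0.78) / 0.06134 = 1.514 / 0.06134 ≈ 24.7 hours

24.7 hours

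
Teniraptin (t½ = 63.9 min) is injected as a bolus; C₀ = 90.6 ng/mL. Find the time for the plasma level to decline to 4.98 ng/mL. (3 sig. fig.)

267 minutes

k = ln 2 / 63.9 = 0.01085 min⁻¹
C(t) = C₀ e^(−kt)  ⇒  t = ln(C₀/C) / k
t = ln(90.6/4.98) / 0.01085 = 2.901 / 0.01085 ≈ 267 minutes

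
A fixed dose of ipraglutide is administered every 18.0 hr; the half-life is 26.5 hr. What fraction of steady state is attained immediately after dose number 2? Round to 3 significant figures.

k = ln 2 / 26.5 = 0.02616 hr⁻¹
f_n = 1 − e^(−nkτ) = 1 − e^(−2 × 0.02616 × 18.0) = 1 − e^(−0.9416) = 1 − 0.3900 ≈ 0.610

0.610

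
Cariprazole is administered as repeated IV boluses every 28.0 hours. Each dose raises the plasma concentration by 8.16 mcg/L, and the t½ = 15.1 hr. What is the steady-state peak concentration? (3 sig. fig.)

11.3 mcg/L

k = ln 2 / 15.1 = 0.04590 hr⁻¹
Fraction remaining after one interval: e^(−kτ) = e^(−0.04590 × 28.0) = 0.2766
R = 1 / (1 − 0.2766) = 1.382
Css,max = 8.16 × 1.382 ≈ 11.3 mcg/L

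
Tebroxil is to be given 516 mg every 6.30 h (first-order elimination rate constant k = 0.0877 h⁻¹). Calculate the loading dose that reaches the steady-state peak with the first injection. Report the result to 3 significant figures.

Accumulation ratio R = 1 / (1 − e^(−kτ)) = 1 / (1 − e^(−0.08770×6.30)) = 1 / (1 − 0.5755) = 2.356
Loading dose = maintenance dose × R = 516 × 2.356 ≈ 1220 mg

1220 mg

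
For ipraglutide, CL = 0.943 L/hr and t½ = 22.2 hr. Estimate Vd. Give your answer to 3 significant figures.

k = ln 2 / t½ = ln 2 / 22.2 = 0.03122 hr⁻¹
V = CL / k = 0.943 / 0.03122 ≈ 30.2 L

30.2 L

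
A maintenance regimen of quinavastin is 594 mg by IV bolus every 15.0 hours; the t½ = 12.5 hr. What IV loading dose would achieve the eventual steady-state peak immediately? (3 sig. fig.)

1050 mg

k = ln 2 / 12.5 = 0.05545 hr⁻¹
Accumulation ratio R = 1 / (1 − e^(−kτ)) = 1 / (1 − e^(−0.05545×15.0)) = 1 / (1 − 0.4353) = 1.771
Loading dose = maintenance dose × R = 594 × 1.771 ≈ 1050 mg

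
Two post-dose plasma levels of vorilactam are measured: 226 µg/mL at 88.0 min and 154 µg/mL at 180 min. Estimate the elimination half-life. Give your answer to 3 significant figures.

k = ln(C₁/C₂) / (t₂ − t₁) = ln(226/154) / (180 − 88.0)
  = 0.3836 / 92.00 = 0.004169 min⁻¹
t½ = ln 2 / k = ln 2 / 0.004169 ≈ 166 minutes

166 minutes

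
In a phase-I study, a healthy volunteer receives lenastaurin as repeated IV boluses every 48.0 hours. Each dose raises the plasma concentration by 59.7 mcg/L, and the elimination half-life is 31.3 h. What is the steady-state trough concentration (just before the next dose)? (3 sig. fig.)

31.5 mcg/L

k = ln 2 / 31.3 = 0.02215 h⁻¹
Fraction remaining after one interval: e^(−kτ) = e^(−0.02215 × 48.0) = 0.3454
R = 1 / (1 − 0.3454) = 1.528
Css,max = 59.7 × 1.528 = 91.20 mcg/L
Css,min = Css,max × e^(−kτ) = 91.20 × 0.3454 ≈ 31.5 mcg/L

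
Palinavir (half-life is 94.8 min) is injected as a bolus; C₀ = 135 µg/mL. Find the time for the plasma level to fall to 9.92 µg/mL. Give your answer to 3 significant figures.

k = ln 2 / 94.8 = 0.007312 min⁻¹
C(t) = C₀ e^(−kt)  ⇒  t = ln(C₀/C) / k
t = ln(135/9.92) / 0.007312 = 2.611 / 0.007312 ≈ 357 minutes

357 minutes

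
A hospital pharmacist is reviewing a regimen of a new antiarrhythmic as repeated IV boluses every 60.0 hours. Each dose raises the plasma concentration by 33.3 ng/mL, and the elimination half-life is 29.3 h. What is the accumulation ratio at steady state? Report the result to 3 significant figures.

k = ln 2 / 29.3 = 0.02366 h⁻¹
Fraction remaining after one interval: e^(−kτ) = e^(−0.02366 × 60.0) = 0.2419
R = 1 / (1 − 0.2419) = 1 / 0.7581 ≈ 1.32

1.32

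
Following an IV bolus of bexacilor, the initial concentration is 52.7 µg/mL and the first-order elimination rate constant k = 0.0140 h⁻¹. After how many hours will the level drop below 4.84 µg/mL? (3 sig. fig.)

171 hours

C(t) = C₀ e^(−kt)  ⇒  t = ln(C₀/C) / k
t = ln(52.7/4.84) / 0.01400 = 2.388 / 0.01400 ≈ 171 hours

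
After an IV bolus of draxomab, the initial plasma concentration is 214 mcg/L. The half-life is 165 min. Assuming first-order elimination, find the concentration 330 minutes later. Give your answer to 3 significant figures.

k = ln 2 / 165 = 0.004201 min⁻¹
330 min is 2.000 half-lives, so C = 214 × (1/2)^2.000 = 214 × 0.2500 ≈ 53.5 mcg/L

53.5 mcg/L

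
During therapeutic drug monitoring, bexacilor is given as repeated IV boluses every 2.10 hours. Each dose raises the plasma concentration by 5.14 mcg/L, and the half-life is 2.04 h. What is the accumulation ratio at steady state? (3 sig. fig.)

k = ln 2 / 2.04 = 0.3398 h⁻¹
Fraction remaining after one interval: e^(−kτ) = e^(−0.3398 × 2.10) = 0.4899
R = 1 / (1 − 0.4899) = 1 / 0.5101 ≈ 1.96

1.96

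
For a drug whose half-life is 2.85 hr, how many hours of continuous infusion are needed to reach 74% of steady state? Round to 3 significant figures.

k = ln 2 / 2.85 = 0.2432 hr⁻¹
f = 1 − e^(−kt)  ⇒  t = −ln(1 − f) / k
t = −ln(1 − 0.74) / 0.2432 = 1.347 / 0.2432 ≈ 5.54 hours

5.54 hours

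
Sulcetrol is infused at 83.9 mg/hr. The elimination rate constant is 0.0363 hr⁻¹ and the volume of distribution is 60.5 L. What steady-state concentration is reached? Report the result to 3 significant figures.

CL = k · V = 0.0363 × 60.5 = 2.196 L/hr
Css = rate / CL = 83.9 / 2.196 ≈ 38.2 µg/mL

38.2 µg/mL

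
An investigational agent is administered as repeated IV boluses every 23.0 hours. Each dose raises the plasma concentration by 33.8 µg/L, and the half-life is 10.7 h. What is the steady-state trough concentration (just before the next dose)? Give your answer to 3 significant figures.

9.83 µg/L

k = ln 2 / 10.7 = 0.06478 h⁻¹
Fraction remaining after one interval: e^(−kτ) = e^(−0.06478 × 23.0) = 0.2254
R = 1 / (1 − 0.2254) = 1.291
Css,max = 33.8 × 1.291 = 43.63 µg/L
Css,min = Css,max × e^(−kτ) = 43.63 × 0.2254 ≈ 9.83 µg/L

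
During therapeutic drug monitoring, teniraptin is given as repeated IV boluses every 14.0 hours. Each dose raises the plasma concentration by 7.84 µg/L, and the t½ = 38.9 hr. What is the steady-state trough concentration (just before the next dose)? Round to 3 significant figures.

27.7 µg/L

k = ln 2 / 38.9 = 0.01782 hr⁻¹
Fraction remaining after one interval: e^(−kτ) = e^(−0.01782 × 14.0) = 0.7792
R = 1 / (1 − 0.7792) = 4.529
Css,max = 7.84 × 4.529 = 35.51 µg/L
Css,min = Css,max × e^(−kτ) = 35.51 × 0.7792 ≈ 27.7 µg/L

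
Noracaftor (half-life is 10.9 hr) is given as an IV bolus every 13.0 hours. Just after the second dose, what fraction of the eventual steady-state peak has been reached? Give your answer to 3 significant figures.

0.809

k = ln 2 / 10.9 = 0.06359 hr⁻¹
f_n = 1 − e^(−nkτ) = 1 − e^(−2 × 0.06359 × 13.0) = 1 − e^(−1.653) = 1 − 0.1914 ≈ 0.809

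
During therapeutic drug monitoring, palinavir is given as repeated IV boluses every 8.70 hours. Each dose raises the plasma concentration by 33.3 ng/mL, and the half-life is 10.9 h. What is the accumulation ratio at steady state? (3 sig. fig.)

k = ln 2 / 10.9 = 0.06359 h⁻¹
Fraction remaining after one interval: e^(−kτ) = e^(−0.06359 × 8.70) = 0.5751
R = 1 / (1 − 0.5751) = 1 / 0.4249 ≈ 2.35

2.35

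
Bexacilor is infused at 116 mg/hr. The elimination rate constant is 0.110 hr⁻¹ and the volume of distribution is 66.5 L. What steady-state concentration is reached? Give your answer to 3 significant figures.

CL = k · V = 0.110 × 66.5 = 7.315 L/hr
Css = rate / CL = 116 / 7.315 ≈ 15.9 µg/mL

15.9 µg/mL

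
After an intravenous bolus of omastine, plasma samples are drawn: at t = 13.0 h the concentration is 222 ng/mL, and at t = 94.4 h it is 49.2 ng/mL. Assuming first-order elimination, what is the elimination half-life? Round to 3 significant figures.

k = ln(C₁/C₂) / (t₂ − t₁) = ln(222/49.2) / (94.4 − 13.0)
  = 1.507 / 81.40 = 0.01851 h⁻¹
t½ = ln 2 / k = ln 2 / 0.01851 ≈ 37.4 hours

37.4 hours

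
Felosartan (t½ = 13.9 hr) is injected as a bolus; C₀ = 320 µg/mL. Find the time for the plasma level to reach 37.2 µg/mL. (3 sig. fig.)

k = ln 2 / 13.9 = 0.04987 hr⁻¹
C(t) = C₀ e^(−kt)  ⇒  t = ln(C₀/C) / k
t = ln(320/37.2) / 0.04987 = 2.152 / 0.04987 ≈ 43.2 hours

43.2 hours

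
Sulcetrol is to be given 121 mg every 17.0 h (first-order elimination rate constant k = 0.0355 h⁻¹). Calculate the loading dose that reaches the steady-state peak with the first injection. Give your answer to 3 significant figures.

Accumulation ratio R = 1 / (1 − e^(−kτ)) = 1 / (1 − e^(−0.03550×17.0)) = 1 / (1 − 0.5469) = 2.207
Loading dose = maintenance dose × R = 121 × 2.207 ≈ 267 mg

267 mg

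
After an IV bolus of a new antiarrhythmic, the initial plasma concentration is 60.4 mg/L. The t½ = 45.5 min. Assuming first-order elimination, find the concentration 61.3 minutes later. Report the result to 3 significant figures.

k = ln 2 / 45.5 = 0.01523 min⁻¹
C(t) = C₀ e^(−kt) = 60.4 × e^(−0.01523 × 61.3) = 60.4 × e^(−0.9338) = 60.4 × 0.3930 ≈ 23.7 mg/L

23.7 mg/L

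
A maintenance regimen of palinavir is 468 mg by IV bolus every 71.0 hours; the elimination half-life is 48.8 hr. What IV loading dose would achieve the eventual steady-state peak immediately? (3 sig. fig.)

k = ln 2 / 48.8 = 0.01420 hr⁻¹
Accumulation ratio R = 1 / (1 − e^(−kτ)) = 1 / (1 − e^(−0.01420×71.0)) = 1 / (1 − 0.3648) = 1.574
Loading dose = maintenance dose × R = 468 × 1.574 ≈ 737 mg

737 mg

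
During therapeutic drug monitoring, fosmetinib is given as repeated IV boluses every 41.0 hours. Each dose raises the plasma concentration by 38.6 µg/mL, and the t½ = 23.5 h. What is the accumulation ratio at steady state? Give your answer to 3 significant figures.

k = ln 2 / 23.5 = 0.02950 h⁻¹
Fraction remaining after one interval: e^(−kτ) = e^(−0.02950 × 41.0) = 0.2984
R = 1 / (1 − 0.2984) = 1 / 0.7016 ≈ 1.43

1.43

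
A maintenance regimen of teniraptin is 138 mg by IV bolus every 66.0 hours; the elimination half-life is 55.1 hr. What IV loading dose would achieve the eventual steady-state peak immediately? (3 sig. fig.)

k = ln 2 / 55.1 = 0.01258 hr⁻¹
Accumulation ratio R = 1 / (1 − e^(−kτ)) = 1 / (1 − e^(−0.01258×66.0)) = 1 / (1 − 0.4359) = 1.773
Loading dose = maintenance dose × R = 138 × 1.773 ≈ 245 mg

245 mg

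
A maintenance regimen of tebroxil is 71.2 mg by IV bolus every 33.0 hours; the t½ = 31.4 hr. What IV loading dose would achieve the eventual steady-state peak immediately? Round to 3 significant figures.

k = ln 2 / 31.4 = 0.02207 hr⁻¹
Accumulation ratio R = 1 / (1 − e^(−kτ)) = 1 / (1 − e^(−0.02207×33.0)) = 1 / (1 − 0.4826) = 1.933
Loading dose = maintenance dose × R = 71.2 × 1.933 ≈ 138 mg

138 mg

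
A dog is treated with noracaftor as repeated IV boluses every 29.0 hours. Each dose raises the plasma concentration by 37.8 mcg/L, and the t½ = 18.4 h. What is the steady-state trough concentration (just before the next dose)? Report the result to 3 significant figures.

19.1 mcg/L

k = ln 2 / 18.4 = 0.03767 h⁻¹
Fraction remaining after one interval: e^(−kτ) = e^(−0.03767 × 29.0) = 0.3354
R = 1 / (1 − 0.3354) = 1.505
Css,max = 37.8 × 1.505 = 56.88 mcg/L
Css,min = Css,max × e^(−kτ) = 56.88 × 0.3354 ≈ 19.1 mcg/L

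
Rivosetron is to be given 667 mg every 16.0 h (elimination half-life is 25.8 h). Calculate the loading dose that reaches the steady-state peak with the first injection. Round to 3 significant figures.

k = ln 2 / 25.8 = 0.02687 h⁻¹
Accumulation ratio R = 1 / (1 − e^(−kτ)) = 1 / (1 − e^(−0.02687×16.0)) = 1 / (1 − 0.6506) = 2.862
Loading dose = maintenance dose × R = 667 × 2.862 ≈ 1910 mg

1910 mg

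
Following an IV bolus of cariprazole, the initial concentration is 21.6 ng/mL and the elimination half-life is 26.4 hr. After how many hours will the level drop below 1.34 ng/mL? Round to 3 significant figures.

106 hours

k = ln 2 / 26.4 = 0.02626 hr⁻¹
C(t) = C₀ e^(−kt)  ⇒  t = ln(C₀/C) / k
t = ln(21.6/1.34) / 0.02626 = 2.780 / 0.02626 ≈ 106 hours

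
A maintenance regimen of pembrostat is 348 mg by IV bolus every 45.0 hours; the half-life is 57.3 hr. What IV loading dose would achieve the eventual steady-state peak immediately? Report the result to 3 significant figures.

829 mg

k = ln 2 / 57.3 = 0.01210 hr⁻¹
Accumulation ratio R = 1 / (1 − e^(−kτ)) = 1 / (1 − e^(−0.01210×45.0)) = 1 / (1 − 0.5802) = 2.382
Loading dose = maintenance dose × R = 348 × 2.382 ≈ 829 mg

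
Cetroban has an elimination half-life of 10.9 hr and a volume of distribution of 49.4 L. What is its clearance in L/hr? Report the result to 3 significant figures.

k = ln 2 / t½ = ln 2 / 10.9 = 0.06359 hr⁻¹
CL = k · V = 0.06359 × 49.4 ≈ 3.14 L/hr

3.14 L/hr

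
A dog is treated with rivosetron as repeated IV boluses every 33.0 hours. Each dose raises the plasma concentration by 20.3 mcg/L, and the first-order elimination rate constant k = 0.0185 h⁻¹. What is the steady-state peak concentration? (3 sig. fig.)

Fraction remaining after one interval: e^(−kτ) = e^(−0.01850 × 33.0) = 0.5431
R = 1 / (1 − 0.5431) = 2.189
Css,max = 20.3 × 2.189 ≈ 44.4 mcg/L

44.4 mcg/L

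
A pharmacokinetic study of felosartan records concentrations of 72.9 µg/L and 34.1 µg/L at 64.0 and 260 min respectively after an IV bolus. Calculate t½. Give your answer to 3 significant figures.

179 minutes

k = ln(C₁/C₂) / (t₂ − t₁) = ln(72.9/34.1) / (260 − 64.0)
  = 0.7598 / 196.0 = 0.003876 min⁻¹
t½ = ln 2 / k = ln 2 / 0.003876 ≈ 179 minutes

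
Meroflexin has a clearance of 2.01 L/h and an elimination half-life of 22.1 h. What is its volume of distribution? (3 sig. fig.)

64.1 L

k = ln 2 / t½ = ln 2 / 22.1 = 0.03136 h⁻¹
V = CL / k = 2.01 / 0.03136 ≈ 64.1 L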